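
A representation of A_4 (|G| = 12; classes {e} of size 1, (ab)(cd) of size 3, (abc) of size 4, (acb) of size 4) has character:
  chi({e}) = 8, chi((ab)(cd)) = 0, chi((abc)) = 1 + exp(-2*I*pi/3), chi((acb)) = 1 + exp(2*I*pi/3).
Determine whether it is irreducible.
Not irreducible (reducible): <chi, chi> = 6 > 1.

Justification: <chi, chi> = (1/|G|) sum_C |C| * |chi(C)|^2 = (1/12)[1*|8|^2 + 3*|0|^2 + 4*|1 + exp(-2*I*pi/3)|^2 + 4*|1 + exp(2*I*pi/3)|^2]
  = (1/12)[(64) + (0) + (4) + (4)] = 72/12 = 6.
(Exp terms are combined using exp(i*s)*conj(exp(i*t)) = exp(i*(s-t)), and sums of them are collapsed using the identity that for every m > 1 the m distinct m-th roots of unity sum to 0, e.g. 1 + exp(2*I*pi/3) + exp(-2*I*pi/3) = 0.)
A character is irreducible iff <chi, chi> = 1, so this representation is reducible.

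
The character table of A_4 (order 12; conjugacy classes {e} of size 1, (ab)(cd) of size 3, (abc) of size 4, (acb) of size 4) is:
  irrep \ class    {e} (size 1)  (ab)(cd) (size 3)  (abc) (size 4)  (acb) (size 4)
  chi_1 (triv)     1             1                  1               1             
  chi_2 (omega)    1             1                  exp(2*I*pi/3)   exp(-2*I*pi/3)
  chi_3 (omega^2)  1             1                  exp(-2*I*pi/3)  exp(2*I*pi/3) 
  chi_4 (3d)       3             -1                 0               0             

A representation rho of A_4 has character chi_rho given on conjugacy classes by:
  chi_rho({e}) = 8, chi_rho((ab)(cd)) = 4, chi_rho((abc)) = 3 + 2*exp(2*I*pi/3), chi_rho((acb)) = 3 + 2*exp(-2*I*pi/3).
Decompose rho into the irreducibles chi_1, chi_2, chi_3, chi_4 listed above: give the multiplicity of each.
Multiplicities: chi_1: 3, chi_2: 2, chi_3: 0, chi_4: 1.

Reasoning: Use <chi_rho, chi> = (1/|G|) sum_C |C| * chi_rho(C) * conj(chi(C)) with |G| = 12 for each irreducible chi in the table:
  <chi_rho, chi_1> = (1/12)[1*(8)*conj(1) + 3*(4)*conj(1) + 4*(3 + 2*exp(2*I*pi/3))*conj(1) + 4*(3 + 2*exp(-2*I*pi/3))*conj(1)]
      = (1/12)[(8) + (12) + (12 + 8*exp(2*I*pi/3)) + (12 + 8*exp(-2*I*pi/3))] = 36/12 = 3
  <chi_rho, chi_2> = (1/12)[1*(8)*conj(1) + 3*(4)*conj(1) + 4*(3 + 2*exp(2*I*pi/3))*conj(exp(2*I*pi/3)) + 4*(3 + 2*exp(-2*I*pi/3))*conj(exp(-2*I*pi/3))]
      = (1/12)[(8) + (12) + (8 + 12*exp(-2*I*pi/3)) + (8 + 12*exp(2*I*pi/3))] = 24/12 = 2
  <chi_rho, chi_3> = (1/12)[1*(8)*conj(1) + 3*(4)*conj(1) + 4*(3 + 2*exp(2*I*pi/3))*conj(exp(-2*I*pi/3)) + 4*(3 + 2*exp(-2*I*pi/3))*conj(exp(2*I*pi/3))]
      = (1/12)[(8) + (12) + (8*exp(-2*I*pi/3) + 12*exp(2*I*pi/3)) + (12*exp(-2*I*pi/3) + 8*exp(2*I*pi/3))] = 0/12 = 0
  <chi_rho, chi_4> = (1/12)[1*(8)*conj(3) + 3*(4)*conj(-1) + 4*(3 + 2*exp(2*I*pi/3))*conj(0) + 4*(3 + 2*exp(-2*I*pi/3))*conj(0)]
      = (1/12)[(24) + (-12) + (0) + (0)] = 12/12 = 1
(Exp terms are combined using exp(i*s)*conj(exp(i*t)) = exp(i*(s-t)), and sums of them are collapsed using the identity that for every m > 1 the m distinct m-th roots of unity sum to 0, e.g. 1 + exp(2*I*pi/3) + exp(-2*I*pi/3) = 0.)
Dimension check: dim(rho) = sum (mult * dim) = 3*1 + 2*1 + 0*1 + 1*3 = 8 = chi_rho(e) = 8.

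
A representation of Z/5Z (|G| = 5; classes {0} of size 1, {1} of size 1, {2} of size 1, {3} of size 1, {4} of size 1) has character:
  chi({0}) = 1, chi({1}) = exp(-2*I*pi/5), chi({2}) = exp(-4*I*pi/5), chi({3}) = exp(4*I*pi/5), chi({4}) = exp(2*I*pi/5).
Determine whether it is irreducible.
Irreducible: <chi, chi> = 1.

Justification: <chi, chi> = (1/|G|) sum_C |C| * |chi(C)|^2 = (1/5)[1*|1|^2 + 1*|exp(-2*I*pi/5)|^2 + 1*|exp(-4*I*pi/5)|^2 + 1*|exp(4*I*pi/5)|^2 + 1*|exp(2*I*pi/5)|^2]
  = (1/5)[(1) + (1) + (1) + (1) + (1)] = 5/5 = 1.
(Exp terms are combined using exp(i*s)*conj(exp(i*t)) = exp(i*(s-t)), and sums of them are collapsed using the identity that for every m > 1 the m distinct m-th roots of unity sum to 0, e.g. 1 + exp(2*I*pi/3) + exp(-2*I*pi/3) = 0.)
A character is irreducible iff <chi, chi> = 1, so this representation is irreducible.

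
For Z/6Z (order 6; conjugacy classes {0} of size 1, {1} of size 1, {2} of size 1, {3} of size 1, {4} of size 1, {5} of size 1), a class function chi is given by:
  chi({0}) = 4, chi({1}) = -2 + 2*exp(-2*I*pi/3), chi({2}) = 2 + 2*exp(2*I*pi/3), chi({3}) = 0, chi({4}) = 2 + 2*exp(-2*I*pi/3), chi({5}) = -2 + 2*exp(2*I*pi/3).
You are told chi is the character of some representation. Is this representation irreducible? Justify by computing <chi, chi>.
Not irreducible (reducible): <chi, chi> = 8 > 1.

<chi, chi> = (1/|G|) sum_C |C| * |chi(C)|^2 = (1/6)[1*|4|^2 + 1*|-2 + 2*exp(-2*I*pi/3)|^2 + 1*|2 + 2*exp(2*I*pi/3)|^2 + 1*|0|^2 + 1*|2 + 2*exp(-2*I*pi/3)|^2 + 1*|-2 + 2*exp(2*I*pi/3)|^2]
  = (1/6)[(16) + (12) + (4) + (0) + (4) + (12)] = 48/6 = 8.
(Exp terms are combined using exp(i*s)*conj(exp(i*t)) = exp(i*(s-t)), and sums of them are collapsed using the identity that for every m > 1 the m distinct m-th roots of unity sum to 0, e.g. 1 + exp(2*I*pi/3) + exp(-2*I*pi/3) = 0.)
A character is irreducible iff <chi, chi> = 1, so this representation is reducible.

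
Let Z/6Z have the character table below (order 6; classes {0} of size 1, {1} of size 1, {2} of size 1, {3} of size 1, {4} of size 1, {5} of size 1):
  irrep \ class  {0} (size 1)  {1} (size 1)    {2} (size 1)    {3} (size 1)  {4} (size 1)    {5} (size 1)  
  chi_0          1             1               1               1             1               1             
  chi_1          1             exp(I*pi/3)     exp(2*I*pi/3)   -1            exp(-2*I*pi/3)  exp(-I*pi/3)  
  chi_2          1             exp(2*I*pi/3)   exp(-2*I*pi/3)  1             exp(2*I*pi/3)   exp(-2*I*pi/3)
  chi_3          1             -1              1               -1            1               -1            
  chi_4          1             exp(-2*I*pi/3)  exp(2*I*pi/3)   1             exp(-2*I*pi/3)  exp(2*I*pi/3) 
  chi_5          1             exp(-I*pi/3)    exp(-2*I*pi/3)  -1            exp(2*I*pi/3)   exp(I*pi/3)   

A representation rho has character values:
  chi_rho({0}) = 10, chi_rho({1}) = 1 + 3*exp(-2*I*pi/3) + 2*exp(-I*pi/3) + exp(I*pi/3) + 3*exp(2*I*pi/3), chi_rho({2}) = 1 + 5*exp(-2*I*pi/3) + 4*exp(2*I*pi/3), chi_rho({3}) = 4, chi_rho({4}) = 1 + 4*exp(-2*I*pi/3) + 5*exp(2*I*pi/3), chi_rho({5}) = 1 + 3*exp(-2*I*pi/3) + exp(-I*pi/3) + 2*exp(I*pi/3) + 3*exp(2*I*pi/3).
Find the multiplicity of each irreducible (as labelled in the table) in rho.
Multiplicities: chi_0: 1, chi_1: 1, chi_2: 3, chi_3: 0, chi_4: 3, chi_5: 2.

Details: Use <chi_rho, chi> = (1/|G|) sum_C |C| * chi_rho(C) * conj(chi(C)) with |G| = 6 for each irreducible chi in the table:
  <chi_rho, chi_0> = (1/6)[1*(10)*conj(1) + 1*(1 + 3*exp(-2*I*pi/3) + 2*exp(-I*pi/3) + exp(I*pi/3) + 3*exp(2*I*pi/3))*conj(1) + 1*(1 + 5*exp(-2*I*pi/3) + 4*exp(2*I*pi/3))*conj(1) + 1*(4)*conj(1) + 1*(1 + 4*exp(-2*I*pi/3) + 5*exp(2*I*pi/3))*conj(1) + 1*(1 + 3*exp(-2*I*pi/3) + exp(-I*pi/3) + 2*exp(I*pi/3) + 3*exp(2*I*pi/3))*conj(1)]
      = (1/6)[(10) + (1 + 3*exp(-2*I*pi/3) + 2*exp(-I*pi/3) + exp(I*pi/3) + 3*exp(2*I*pi/3)) + (1 + 5*exp(-2*I*pi/3) + 4*exp(2*I*pi/3)) + (4) + (1 + 4*exp(-2*I*pi/3) + 5*exp(2*I*pi/3)) + (1 + 3*exp(-2*I*pi/3) + exp(-I*pi/3) + 2*exp(I*pi/3) + 3*exp(2*I*pi/3))] = 6/6 = 1
  <chi_rho, chi_1> = (1/6)[1*(10)*conj(1) + 1*(1 + 3*exp(-2*I*pi/3) + 2*exp(-I*pi/3) + exp(I*pi/3) + 3*exp(2*I*pi/3))*conj(exp(I*pi/3)) + 1*(1 + 5*exp(-2*I*pi/3) + 4*exp(2*I*pi/3))*conj(exp(2*I*pi/3)) + 1*(4)*conj(-1) + 1*(1 + 4*exp(-2*I*pi/3) + 5*exp(2*I*pi/3))*conj(exp(-2*I*pi/3)) + 1*(1 + 3*exp(-2*I*pi/3) + exp(-I*pi/3) + 2*exp(I*pi/3) + 3*exp(2*I*pi/3))*conj(exp(-I*pi/3))]
      = (1/6)[(10) + (-1) + (4 + exp(-2*I*pi/3) + 5*exp(2*I*pi/3)) + (-4) + (4 + 5*exp(-2*I*pi/3) + exp(2*I*pi/3)) + (-1)] = 6/6 = 1
  <chi_rho, chi_2> = (1/6)[1*(10)*conj(1) + 1*(1 + 3*exp(-2*I*pi/3) + 2*exp(-I*pi/3) + exp(I*pi/3) + 3*exp(2*I*pi/3))*conj(exp(2*I*pi/3)) + 1*(1 + 5*exp(-2*I*pi/3) + 4*exp(2*I*pi/3))*conj(exp(-2*I*pi/3)) + 1*(4)*conj(1) + 1*(1 + 4*exp(-2*I*pi/3) + 5*exp(2*I*pi/3))*conj(exp(2*I*pi/3)) + 1*(1 + 3*exp(-2*I*pi/3) + exp(-I*pi/3) + 2*exp(I*pi/3) + 3*exp(2*I*pi/3))*conj(exp(-2*I*pi/3))]
      = (1/6)[(10) + (1 + exp(-2*I*pi/3) + exp(-I*pi/3) + 3*exp(2*I*pi/3)) + (5 + 4*exp(-2*I*pi/3) + exp(2*I*pi/3)) + (4) + (5 + exp(-2*I*pi/3) + 4*exp(2*I*pi/3)) + (1 + 3*exp(-2*I*pi/3) + exp(2*I*pi/3) + exp(I*pi/3))] = 18/6 = 3
  <chi_rho, chi_3> = (1/6)[1*(10)*conj(1) + 1*(1 + 3*exp(-2*I*pi/3) + 2*exp(-I*pi/3) + exp(I*pi/3) + 3*exp(2*I*pi/3))*conj(-1) + 1*(1 + 5*exp(-2*I*pi/3) + 4*exp(2*I*pi/3))*conj(1) + 1*(4)*conj(-1) + 1*(1 + 4*exp(-2*I*pi/3) + 5*exp(2*I*pi/3))*conj(1) + 1*(1 + 3*exp(-2*I*pi/3) + exp(-I*pi/3) + 2*exp(I*pi/3) + 3*exp(2*I*pi/3))*conj(-1)]
      = (1/6)[(10) + (-1 - 3*exp(2*I*pi/3) - exp(I*pi/3) - 2*exp(-I*pi/3) - 3*exp(-2*I*pi/3)) + (1 + 5*exp(-2*I*pi/3) + 4*exp(2*I*pi/3)) + (-4) + (1 + 4*exp(-2*I*pi/3) + 5*exp(2*I*pi/3)) + (-1 - 3*exp(2*I*pi/3) - 2*exp(I*pi/3) - exp(-I*pi/3) - 3*exp(-2*I*pi/3))] = 0/6 = 0
  <chi_rho, chi_4> = (1/6)[1*(10)*conj(1) + 1*(1 + 3*exp(-2*I*pi/3) + 2*exp(-I*pi/3) + exp(I*pi/3) + 3*exp(2*I*pi/3))*conj(exp(-2*I*pi/3)) + 1*(1 + 5*exp(-2*I*pi/3) + 4*exp(2*I*pi/3))*conj(exp(2*I*pi/3)) + 1*(4)*conj(1) + 1*(1 + 4*exp(-2*I*pi/3) + 5*exp(2*I*pi/3))*conj(exp(-2*I*pi/3)) + 1*(1 + 3*exp(-2*I*pi/3) + exp(-I*pi/3) + 2*exp(I*pi/3) + 3*exp(2*I*pi/3))*conj(exp(2*I*pi/3))]
      = (1/6)[(10) + (1) + (4 + exp(-2*I*pi/3) + 5*exp(2*I*pi/3)) + (4) + (4 + 5*exp(-2*I*pi/3) + exp(2*I*pi/3)) + (1)] = 18/6 = 3
  <chi_rho, chi_5> = (1/6)[1*(10)*conj(1) + 1*(1 + 3*exp(-2*I*pi/3) + 2*exp(-I*pi/3) + exp(I*pi/3) + 3*exp(2*I*pi/3))*conj(exp(-I*pi/3)) + 1*(1 + 5*exp(-2*I*pi/3) + 4*exp(2*I*pi/3))*conj(exp(-2*I*pi/3)) + 1*(4)*conj(-1) + 1*(1 + 4*exp(-2*I*pi/3) + 5*exp(2*I*pi/3))*conj(exp(2*I*pi/3)) + 1*(1 + 3*exp(-2*I*pi/3) + exp(-I*pi/3) + 2*exp(I*pi/3) + 3*exp(2*I*pi/3))*conj(exp(I*pi/3))]
      = (1/6)[(10) + (-1 + 3*exp(-I*pi/3) + exp(2*I*pi/3) + exp(I*pi/3)) + (5 + 4*exp(-2*I*pi/3) + exp(2*I*pi/3)) + (-4) + (5 + exp(-2*I*pi/3) + 4*exp(2*I*pi/3)) + (-1 + exp(-2*I*pi/3) + exp(-I*pi/3) + 3*exp(I*pi/3))] = 12/6 = 2
(Exp terms are combined using exp(i*s)*conj(exp(i*t)) = exp(i*(s-t)), and sums of them are collapsed using the identity that for every m > 1 the m distinct m-th roots of unity sum to 0, e.g. 1 + exp(2*I*pi/3) + exp(-2*I*pi/3) = 0.)
Dimension check: dim(rho) = sum (mult * dim) = 1*1 + 1*1 + 3*1 + 0*1 + 3*1 + 2*1 = 10 = chi_rho(e) = 10.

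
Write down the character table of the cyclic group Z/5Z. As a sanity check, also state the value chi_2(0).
Character table of Z/5Z (irreps indexed chi_0,...,chi_4 with chi_k(m) = zeta_5^(k*m), zeta_5 = exp(2*pi*i/5)):
  irrep \ class  {0} (size 1)  {1} (size 1)    {2} (size 1)    {3} (size 1)    {4} (size 1)  
  chi_0          1             1               1               1               1             
  chi_1          1             exp(2*I*pi/5)   exp(4*I*pi/5)   exp(-4*I*pi/5)  exp(-2*I*pi/5)
  chi_2          1             exp(4*I*pi/5)   exp(-2*I*pi/5)  exp(2*I*pi/5)   exp(-4*I*pi/5)
  chi_3          1             exp(-4*I*pi/5)  exp(2*I*pi/5)   exp(-2*I*pi/5)  exp(4*I*pi/5) 
  chi_4          1             exp(-2*I*pi/5)  exp(-4*I*pi/5)  exp(4*I*pi/5)   exp(2*I*pi/5) 

Spot check: chi_2(0) = zeta_5^(2*0) = zeta_5^0 = 1.

Justification: Z/5Z is abelian, so all 5 irreducible complex representations are 1-dimensional. They are given by chi_k(m) = zeta_5^(k*m) for k = 0,...,4. Row orthogonality: sum_m chi_k(m) conj(chi_l(m)) = 5 * [k = l].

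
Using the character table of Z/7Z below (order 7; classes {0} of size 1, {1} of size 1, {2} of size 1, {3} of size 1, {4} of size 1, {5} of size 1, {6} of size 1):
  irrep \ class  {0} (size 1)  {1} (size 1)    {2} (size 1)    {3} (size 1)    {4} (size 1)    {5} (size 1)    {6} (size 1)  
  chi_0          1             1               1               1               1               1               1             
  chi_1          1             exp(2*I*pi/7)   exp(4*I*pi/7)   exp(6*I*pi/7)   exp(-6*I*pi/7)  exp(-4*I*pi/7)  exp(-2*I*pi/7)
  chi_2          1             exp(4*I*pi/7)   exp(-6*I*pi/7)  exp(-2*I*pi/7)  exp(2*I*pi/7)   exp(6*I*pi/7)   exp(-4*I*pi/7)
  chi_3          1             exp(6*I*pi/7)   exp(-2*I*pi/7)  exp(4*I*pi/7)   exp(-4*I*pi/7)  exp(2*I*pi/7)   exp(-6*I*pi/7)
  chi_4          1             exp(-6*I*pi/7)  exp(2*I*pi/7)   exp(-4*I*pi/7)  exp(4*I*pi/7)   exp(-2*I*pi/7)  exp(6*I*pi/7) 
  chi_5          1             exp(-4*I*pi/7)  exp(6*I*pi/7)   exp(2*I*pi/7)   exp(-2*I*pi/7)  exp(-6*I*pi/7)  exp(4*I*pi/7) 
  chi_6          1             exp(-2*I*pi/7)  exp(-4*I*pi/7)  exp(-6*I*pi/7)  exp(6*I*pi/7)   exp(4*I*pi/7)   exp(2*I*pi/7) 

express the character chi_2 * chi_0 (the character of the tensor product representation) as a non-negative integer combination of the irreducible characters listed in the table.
chi_2 tensor chi_0 = chi_2 (all other irreducibles have multiplicity 0).

The character of a tensor product is the pointwise product (chi_2 * chi_0)(C) = chi_2(C) * chi_0(C):
  {0}: (1)*(1), {1}: (exp(4*I*pi/7))*(1), {2}: (exp(-6*I*pi/7))*(1), {3}: (exp(-2*I*pi/7))*(1), {4}: (exp(2*I*pi/7))*(1), {5}: (exp(6*I*pi/7))*(1), {6}: (exp(-4*I*pi/7))*(1)
so (chi_2 * chi_0) takes values
  {0} -> 1, {1} -> exp(4*I*pi/7), {2} -> exp(-6*I*pi/7), {3} -> exp(-2*I*pi/7), {4} -> exp(2*I*pi/7), {5} -> exp(6*I*pi/7), {6} -> exp(-4*I*pi/7).
Now take the inner product of this character with each irreducible chi from the table, <chi_2*chi_0, chi> = (1/7) sum_C |C| (chi_2*chi_0)(C) conj(chi(C)):
  <chi_2*chi_0, chi_0> = (1/7)[1*(1)*conj(1) + 1*(exp(4*I*pi/7))*conj(1) + 1*(exp(-6*I*pi/7))*conj(1) + 1*(exp(-2*I*pi/7))*conj(1) + 1*(exp(2*I*pi/7))*conj(1) + 1*(exp(6*I*pi/7))*conj(1) + 1*(exp(-4*I*pi/7))*conj(1)]
      = (1/7)[(1) + (exp(4*I*pi/7)) + (exp(-6*I*pi/7)) + (exp(-2*I*pi/7)) + (exp(2*I*pi/7)) + (exp(6*I*pi/7)) + (exp(-4*I*pi/7))] = 0/7 = 0
  <chi_2*chi_0, chi_1> = (1/7)[1*(1)*conj(1) + 1*(exp(4*I*pi/7))*conj(exp(2*I*pi/7)) + 1*(exp(-6*I*pi/7))*conj(exp(4*I*pi/7)) + 1*(exp(-2*I*pi/7))*conj(exp(6*I*pi/7)) + 1*(exp(2*I*pi/7))*conj(exp(-6*I*pi/7)) + 1*(exp(6*I*pi/7))*conj(exp(-4*I*pi/7)) + 1*(exp(-4*I*pi/7))*conj(exp(-2*I*pi/7))]
      = (1/7)[(1) + (exp(2*I*pi/7)) + (exp(4*I*pi/7)) + (exp(6*I*pi/7)) + (exp(-6*I*pi/7)) + (exp(-4*I*pi/7)) + (exp(-2*I*pi/7))] = 0/7 = 0
  <chi_2*chi_0, chi_2> = (1/7)[1*(1)*conj(1) + 1*(exp(4*I*pi/7))*conj(exp(4*I*pi/7)) + 1*(exp(-6*I*pi/7))*conj(exp(-6*I*pi/7)) + 1*(exp(-2*I*pi/7))*conj(exp(-2*I*pi/7)) + 1*(exp(2*I*pi/7))*conj(exp(2*I*pi/7)) + 1*(exp(6*I*pi/7))*conj(exp(6*I*pi/7)) + 1*(exp(-4*I*pi/7))*conj(exp(-4*I*pi/7))]
      = (1/7)[(1) + (1) + (1) + (1) + (1) + (1) + (1)] = 7/7 = 1
  <chi_2*chi_0, chi_3> = (1/7)[1*(1)*conj(1) + 1*(exp(4*I*pi/7))*conj(exp(6*I*pi/7)) + 1*(exp(-6*I*pi/7))*conj(exp(-2*I*pi/7)) + 1*(exp(-2*I*pi/7))*conj(exp(4*I*pi/7)) + 1*(exp(2*I*pi/7))*conj(exp(-4*I*pi/7)) + 1*(exp(6*I*pi/7))*conj(exp(2*I*pi/7)) + 1*(exp(-4*I*pi/7))*conj(exp(-6*I*pi/7))]
      = (1/7)[(1) + (exp(-2*I*pi/7)) + (exp(-4*I*pi/7)) + (exp(-6*I*pi/7)) + (exp(6*I*pi/7)) + (exp(4*I*pi/7)) + (exp(2*I*pi/7))] = 0/7 = 0
  <chi_2*chi_0, chi_4> = (1/7)[1*(1)*conj(1) + 1*(exp(4*I*pi/7))*conj(exp(-6*I*pi/7)) + 1*(exp(-6*I*pi/7))*conj(exp(2*I*pi/7)) + 1*(exp(-2*I*pi/7))*conj(exp(-4*I*pi/7)) + 1*(exp(2*I*pi/7))*conj(exp(4*I*pi/7)) + 1*(exp(6*I*pi/7))*conj(exp(-2*I*pi/7)) + 1*(exp(-4*I*pi/7))*conj(exp(6*I*pi/7))]
      = (1/7)[(1) + (exp(-4*I*pi/7)) + (exp(6*I*pi/7)) + (exp(2*I*pi/7)) + (exp(-2*I*pi/7)) + (exp(-6*I*pi/7)) + (exp(4*I*pi/7))] = 0/7 = 0
  <chi_2*chi_0, chi_5> = (1/7)[1*(1)*conj(1) + 1*(exp(4*I*pi/7))*conj(exp(-4*I*pi/7)) + 1*(exp(-6*I*pi/7))*conj(exp(6*I*pi/7)) + 1*(exp(-2*I*pi/7))*conj(exp(2*I*pi/7)) + 1*(exp(2*I*pi/7))*conj(exp(-2*I*pi/7)) + 1*(exp(6*I*pi/7))*conj(exp(-6*I*pi/7)) + 1*(exp(-4*I*pi/7))*conj(exp(4*I*pi/7))]
      = (1/7)[(1) + (exp(-6*I*pi/7)) + (exp(2*I*pi/7)) + (exp(-4*I*pi/7)) + (exp(4*I*pi/7)) + (exp(-2*I*pi/7)) + (exp(6*I*pi/7))] = 0/7 = 0
  <chi_2*chi_0, chi_6> = (1/7)[1*(1)*conj(1) + 1*(exp(4*I*pi/7))*conj(exp(-2*I*pi/7)) + 1*(exp(-6*I*pi/7))*conj(exp(-4*I*pi/7)) + 1*(exp(-2*I*pi/7))*conj(exp(-6*I*pi/7)) + 1*(exp(2*I*pi/7))*conj(exp(6*I*pi/7)) + 1*(exp(6*I*pi/7))*conj(exp(4*I*pi/7)) + 1*(exp(-4*I*pi/7))*conj(exp(2*I*pi/7))]
      = (1/7)[(1) + (exp(6*I*pi/7)) + (exp(-2*I*pi/7)) + (exp(4*I*pi/7)) + (exp(-4*I*pi/7)) + (exp(2*I*pi/7)) + (exp(-6*I*pi/7))] = 0/7 = 0
(Exp terms are combined using exp(i*s)*conj(exp(i*t)) = exp(i*(s-t)), and sums of them are collapsed using the identity that for every m > 1 the m distinct m-th roots of unity sum to 0, e.g. 1 + exp(2*I*pi/3) + exp(-2*I*pi/3) = 0.)
Hence the multiplicities are chi_2: 1. Dimension check: dim(chi_2)*dim(chi_0) = 1*1 = 1 and sum (mult * dim) = 1*1 = 1.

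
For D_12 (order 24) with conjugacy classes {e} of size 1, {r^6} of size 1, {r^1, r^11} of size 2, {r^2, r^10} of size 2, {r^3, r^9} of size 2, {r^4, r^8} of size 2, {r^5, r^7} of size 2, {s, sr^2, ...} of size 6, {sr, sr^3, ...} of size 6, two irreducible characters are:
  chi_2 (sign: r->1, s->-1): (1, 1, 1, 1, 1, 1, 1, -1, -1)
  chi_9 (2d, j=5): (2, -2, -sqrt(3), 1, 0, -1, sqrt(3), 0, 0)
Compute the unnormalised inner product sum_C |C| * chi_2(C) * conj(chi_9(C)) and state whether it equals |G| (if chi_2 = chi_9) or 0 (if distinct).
Sum = 0; so <chi_2, chi_9> = 0 (distinct irreducibles are orthogonal).

Working: Compute term by term over conjugacy classes (|C| * chi_2(C) * conj(chi_9(C))):
  1*(1)*conj(2) + 1*(1)*conj(-2) + 2*(1)*conj(-sqrt(3)) + 2*(1)*conj(1) + 2*(1)*conj(0) + 2*(1)*conj(-1) + 2*(1)*conj(sqrt(3)) + 6*(-1)*conj(0) + 6*(-1)*conj(0)
  = (2) + (-2) + (-2*sqrt(3)) + (2) + (0) + (-2) + (2*sqrt(3)) + (0) + (0)
  = 0.
Dividing by |G| = 24 gives 0/24 = 0, matching the row-orthogonality relation <chi_2, chi_9> = [chi_2 = chi_9].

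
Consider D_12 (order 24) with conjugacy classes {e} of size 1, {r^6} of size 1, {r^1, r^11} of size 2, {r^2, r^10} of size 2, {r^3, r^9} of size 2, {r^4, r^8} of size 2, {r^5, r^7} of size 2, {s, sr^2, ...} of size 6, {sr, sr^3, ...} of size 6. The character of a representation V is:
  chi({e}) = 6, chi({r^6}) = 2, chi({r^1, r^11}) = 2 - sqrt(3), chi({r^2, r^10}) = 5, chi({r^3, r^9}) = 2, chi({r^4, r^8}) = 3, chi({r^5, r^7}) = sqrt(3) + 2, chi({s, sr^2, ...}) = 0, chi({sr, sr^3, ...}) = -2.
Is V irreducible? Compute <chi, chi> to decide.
Not irreducible (reducible): <chi, chi> = 7 > 1.

Derivation: <chi, chi> = (1/|G|) sum_C |C| * |chi(C)|^2 = (1/24)[1*|6|^2 + 1*|2|^2 + 2*|2 - sqrt(3)|^2 + 2*|5|^2 + 2*|2|^2 + 2*|3|^2 + 2*|sqrt(3) + 2|^2 + 6*|0|^2 + 6*|-2|^2]
  = (1/24)[(36) + (4) + (14 - 8*sqrt(3)) + (50) + (8) + (18) + (8*sqrt(3) + 14) + (0) + (24)] = 168/24 = 7.
A character is irreducible iff <chi, chi> = 1, so this representation is reducible.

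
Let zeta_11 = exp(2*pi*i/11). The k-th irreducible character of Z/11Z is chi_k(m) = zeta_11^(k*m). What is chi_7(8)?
chi_7(8) = zeta_11^56 = exp(2*I*pi/11)

Explanation: chi_7(8) = zeta_11^(7*8) = zeta_11^56. Since zeta_11^11 = 1, this equals zeta_11^1 = exp(2*pi*i*1/11) = exp(2*I*pi/11).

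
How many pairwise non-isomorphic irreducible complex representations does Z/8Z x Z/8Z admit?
64

Derivation: The number of irreducible complex representations of a finite group equals its number of conjugacy classes. Z/8Z x Z/8Z is abelian of order 64, so every element is its own conjugacy class: 64 classes, so Z/8Z x Z/8Z (order 64) has exactly 64 irreducible complex representations.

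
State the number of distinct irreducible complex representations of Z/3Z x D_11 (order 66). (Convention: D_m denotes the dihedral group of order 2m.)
21

Working: The number of irreducible complex representations of a finite group equals its number of conjugacy classes. For a direct product, #classes(G x H) = #classes(G) * #classes(H). Z/3Z has 3 classes (abelian), D_11 has 7 classes, so 3 * 7 = 21, so Z/3Z x D_11 (order 66) has exactly 21 irreducible complex representations.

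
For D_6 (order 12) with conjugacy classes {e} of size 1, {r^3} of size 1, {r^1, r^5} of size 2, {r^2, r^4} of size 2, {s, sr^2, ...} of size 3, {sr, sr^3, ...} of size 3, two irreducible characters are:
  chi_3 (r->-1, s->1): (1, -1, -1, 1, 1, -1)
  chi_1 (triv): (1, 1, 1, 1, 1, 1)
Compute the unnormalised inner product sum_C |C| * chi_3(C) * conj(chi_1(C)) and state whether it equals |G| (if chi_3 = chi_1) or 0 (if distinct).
Sum = 0; so <chi_3, chi_1> = 0 (distinct irreducibles are orthogonal).

Explanation: Compute term by term over conjugacy classes (|C| * chi_3(C) * conj(chi_1(C))):
  1*(1)*conj(1) + 1*(-1)*conj(1) + 2*(-1)*conj(1) + 2*(1)*conj(1) + 3*(1)*conj(1) + 3*(-1)*conj(1)
  = (1) + (-1) + (-2) + (2) + (3) + (-3)
  = 0.
Dividing by |G| = 12 gives 0/12 = 0, matching the row-orthogonality relation <chi_3, chi_1> = [chi_3 = chi_1].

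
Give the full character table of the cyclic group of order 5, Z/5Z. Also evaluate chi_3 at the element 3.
Character table of Z/5Z (irreps indexed chi_0,...,chi_4 with chi_k(m) = zeta_5^(k*m), zeta_5 = exp(2*pi*i/5)):
  irrep \ class  {0} (size 1)  {1} (size 1)    {2} (size 1)    {3} (size 1)    {4} (size 1)  
  chi_0          1             1               1               1               1             
  chi_1          1             exp(2*I*pi/5)   exp(4*I*pi/5)   exp(-4*I*pi/5)  exp(-2*I*pi/5)
  chi_2          1             exp(4*I*pi/5)   exp(-2*I*pi/5)  exp(2*I*pi/5)   exp(-4*I*pi/5)
  chi_3          1             exp(-4*I*pi/5)  exp(2*I*pi/5)   exp(-2*I*pi/5)  exp(4*I*pi/5) 
  chi_4          1             exp(-2*I*pi/5)  exp(-4*I*pi/5)  exp(4*I*pi/5)   exp(2*I*pi/5) 

Spot check: chi_3(3) = zeta_5^(3*3) = zeta_5^9 = exp(-2*I*pi/5).

Proof sketch: Z/5Z is abelian, so all 5 irreducible complex representations are 1-dimensional. They are given by chi_k(m) = zeta_5^(k*m) for k = 0,...,4. Row orthogonality: sum_m chi_k(m) conj(chi_l(m)) = 5 * [k = l].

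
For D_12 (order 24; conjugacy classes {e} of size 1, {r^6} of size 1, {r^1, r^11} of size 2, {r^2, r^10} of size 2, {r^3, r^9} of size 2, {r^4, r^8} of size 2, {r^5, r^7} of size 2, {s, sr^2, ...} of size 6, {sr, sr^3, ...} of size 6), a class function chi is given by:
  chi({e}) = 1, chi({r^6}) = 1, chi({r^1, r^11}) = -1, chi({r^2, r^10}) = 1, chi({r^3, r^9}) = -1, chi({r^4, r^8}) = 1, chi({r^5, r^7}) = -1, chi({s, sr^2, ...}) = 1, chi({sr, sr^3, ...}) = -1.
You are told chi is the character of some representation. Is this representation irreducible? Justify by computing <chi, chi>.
Irreducible: <chi, chi> = 1.

Derivation: <chi, chi> = (1/|G|) sum_C |C| * |chi(C)|^2 = (1/24)[1*|1|^2 + 1*|1|^2 + 2*|-1|^2 + 2*|1|^2 + 2*|-1|^2 + 2*|1|^2 + 2*|-1|^2 + 6*|1|^2 + 6*|-1|^2]
  = (1/24)[(1) + (1) + (2) + (2) + (2) + (2) + (2) + (6) + (6)] = 24/24 = 1.
A character is irreducible iff <chi, chi> = 1, so this representation is irreducible.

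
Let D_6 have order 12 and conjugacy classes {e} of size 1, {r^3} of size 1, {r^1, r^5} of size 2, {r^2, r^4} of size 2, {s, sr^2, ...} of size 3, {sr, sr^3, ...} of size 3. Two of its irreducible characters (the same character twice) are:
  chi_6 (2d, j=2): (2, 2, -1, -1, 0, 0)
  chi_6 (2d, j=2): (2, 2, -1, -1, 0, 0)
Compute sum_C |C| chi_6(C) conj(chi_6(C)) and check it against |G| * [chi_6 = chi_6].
Sum = 12 = |G| = 12; so <chi_6, chi_6> = 1 (norm-1 confirms irreducibility).

Reasoning: Compute term by term over conjugacy classes (|C| * chi_6(C) * conj(chi_6(C))):
  1*(2)*conj(2) + 1*(2)*conj(2) + 2*(-1)*conj(-1) + 2*(-1)*conj(-1) + 3*(0)*conj(0) + 3*(0)*conj(0)
  = (4) + (4) + (2) + (2) + (0) + (0)
  = 12.
Dividing by |G| = 12 gives 12/12 = 1, matching the row-orthogonality relation <chi_6, chi_6> = [chi_6 = chi_6].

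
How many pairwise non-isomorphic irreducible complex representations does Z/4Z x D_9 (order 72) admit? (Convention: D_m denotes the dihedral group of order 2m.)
24

Justification: The number of irreducible complex representations of a finite group equals its number of conjugacy classes. For a direct product, #classes(G x H) = #classes(G) * #classes(H). Z/4Z has 4 classes (abelian), D_9 has 6 classes, so 4 * 6 = 24, so Z/4Z x D_9 (order 72) has exactly 24 irreducible complex representations.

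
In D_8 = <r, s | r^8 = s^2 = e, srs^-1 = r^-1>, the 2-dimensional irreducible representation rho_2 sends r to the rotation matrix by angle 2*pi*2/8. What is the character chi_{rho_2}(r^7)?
chi_{rho_2}(r^7) = 2*cos(2*pi*2*7/8) = 0

Why: rho_2(r^7) is rotation by angle 2*pi*2*7/8, whose trace is 2*cos(2*pi*2*7/8) = 0.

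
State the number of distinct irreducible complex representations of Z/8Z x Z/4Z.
32

Argument: The number of irreducible complex representations of a finite group equals its number of conjugacy classes. Z/8Z x Z/4Z is abelian of order 32, so every element is its own conjugacy class: 32 classes, so Z/8Z x Z/4Z (order 32) has exactly 32 irreducible complex representations.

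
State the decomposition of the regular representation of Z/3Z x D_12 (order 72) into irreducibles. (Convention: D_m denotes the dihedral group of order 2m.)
Each irreducible V_i of dimension d_i appears with multiplicity d_i, i.e. rho_reg = (direct sum over all irreducibles V_i) d_i V_i. The irreducible dimensions for Z/3Z x D_12 are 1, 1, 1, 1, 1, 1, 1, 1, 1, 1, 1, 1, 2, 2, 2, 2, 2, 2, 2, 2, 2, 2, 2, 2, 2, 2, 2: 12 irreducibles of dimension 1, each with multiplicity 1; 15 irreducibles of dimension 2, each with multiplicity 2. Total dimension 12*1*1 + 15*2*2 = 72 = |G|.

Explanation: General theorem: in the regular representation of a finite group G, each irreducible appears with multiplicity equal to its dimension. Check: dim(rho_reg) = sum d_i^2 = 1 + 1 + 1 + 1 + 1 + 1 + 1 + 1 + 1 + 1 + 1 + 1 + 4 + 4 + 4 + 4 + 4 + 4 + 4 + 4 + 4 + 4 + 4 + 4 + 4 + 4 + 4 = 72 = |G|.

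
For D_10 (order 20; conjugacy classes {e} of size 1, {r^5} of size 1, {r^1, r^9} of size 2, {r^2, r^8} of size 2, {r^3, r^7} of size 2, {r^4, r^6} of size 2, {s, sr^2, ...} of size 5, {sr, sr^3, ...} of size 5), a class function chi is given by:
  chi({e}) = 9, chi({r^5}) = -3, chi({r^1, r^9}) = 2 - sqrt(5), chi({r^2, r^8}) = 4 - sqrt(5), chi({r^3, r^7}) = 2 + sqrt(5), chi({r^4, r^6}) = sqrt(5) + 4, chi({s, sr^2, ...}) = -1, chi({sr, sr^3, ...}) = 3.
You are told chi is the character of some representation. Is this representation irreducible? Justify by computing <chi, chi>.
Not irreducible (reducible): <chi, chi> = 13 > 1.

Details: <chi, chi> = (1/|G|) sum_C |C| * |chi(C)|^2 = (1/20)[1*|9|^2 + 1*|-3|^2 + 2*|2 - sqrt(5)|^2 + 2*|4 - sqrt(5)|^2 + 2*|2 + sqrt(5)|^2 + 2*|sqrt(5) + 4|^2 + 5*|-1|^2 + 5*|3|^2]
  = (1/20)[(81) + (9) + (18 - 8*sqrt(5)) + (42 - 16*sqrt(5)) + (8*sqrt(5) + 18) + (16*sqrt(5) + 42) + (5) + (45)] = 260/20 = 13.
A character is irreducible iff <chi, chi> = 1, so this representation is reducible.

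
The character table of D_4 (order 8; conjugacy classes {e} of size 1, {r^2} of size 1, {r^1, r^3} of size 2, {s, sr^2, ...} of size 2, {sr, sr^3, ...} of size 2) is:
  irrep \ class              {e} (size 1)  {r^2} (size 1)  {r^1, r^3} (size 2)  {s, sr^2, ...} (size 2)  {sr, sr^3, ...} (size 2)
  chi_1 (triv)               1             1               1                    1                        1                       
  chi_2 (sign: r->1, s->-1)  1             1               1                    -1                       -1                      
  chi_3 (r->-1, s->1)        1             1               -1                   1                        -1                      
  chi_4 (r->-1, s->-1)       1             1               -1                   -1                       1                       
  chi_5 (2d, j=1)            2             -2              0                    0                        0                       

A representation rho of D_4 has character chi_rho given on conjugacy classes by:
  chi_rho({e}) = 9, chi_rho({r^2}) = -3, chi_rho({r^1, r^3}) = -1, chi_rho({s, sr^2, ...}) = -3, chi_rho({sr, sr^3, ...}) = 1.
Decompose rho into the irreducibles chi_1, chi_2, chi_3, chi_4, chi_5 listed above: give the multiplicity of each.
Multiplicities: chi_1: 0, chi_2: 1, chi_3: 0, chi_4: 2, chi_5: 3.

Solution. Use <chi_rho, chi> = (1/|G|) sum_C |C| * chi_rho(C) * conj(chi(C)) with |G| = 8 for each irreducible chi in the table:
  <chi_rho, chi_1> = (1/8)[1*(9)*conj(1) + 1*(-3)*conj(1) + 2*(-1)*conj(1) + 2*(-3)*conj(1) + 2*(1)*conj(1)]
      = (1/8)[(9) + (-3) + (-2) + (-6) + (2)] = 0/8 = 0
  <chi_rho, chi_2> = (1/8)[1*(9)*conj(1) + 1*(-3)*conj(1) + 2*(-1)*conj(1) + 2*(-3)*conj(-1) + 2*(1)*conj(-1)]
      = (1/8)[(9) + (-3) + (-2) + (6) + (-2)] = 8/8 = 1
  <chi_rho, chi_3> = (1/8)[1*(9)*conj(1) + 1*(-3)*conj(1) + 2*(-1)*conj(-1) + 2*(-3)*conj(1) + 2*(1)*conj(-1)]
      = (1/8)[(9) + (-3) + (2) + (-6) + (-2)] = 0/8 = 0
  <chi_rho, chi_4> = (1/8)[1*(9)*conj(1) + 1*(-3)*conj(1) + 2*(-1)*conj(-1) + 2*(-3)*conj(-1) + 2*(1)*conj(1)]
      = (1/8)[(9) + (-3) + (2) + (6) + (2)] = 16/8 = 2
  <chi_rho, chi_5> = (1/8)[1*(9)*conj(2) + 1*(-3)*conj(-2) + 2*(-1)*conj(0) + 2*(-3)*conj(0) + 2*(1)*conj(0)]
      = (1/8)[(18) + (6) + (0) + (0) + (0)] = 24/8 = 3
Dimension check: dim(rho) = sum (mult * dim) = 0*1 + 1*1 + 0*1 + 2*1 + 3*2 = 9 = chi_rho(e) = 9.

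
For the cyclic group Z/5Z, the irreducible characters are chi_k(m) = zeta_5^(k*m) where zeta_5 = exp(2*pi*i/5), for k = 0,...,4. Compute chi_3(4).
chi_3(4) = zeta_5^12 = exp(4*I*pi/5)

Solution. chi_3(4) = zeta_5^(3*4) = zeta_5^12. Since zeta_5^5 = 1, this equals zeta_5^2 = exp(2*pi*i*2/5) = exp(4*I*pi/5).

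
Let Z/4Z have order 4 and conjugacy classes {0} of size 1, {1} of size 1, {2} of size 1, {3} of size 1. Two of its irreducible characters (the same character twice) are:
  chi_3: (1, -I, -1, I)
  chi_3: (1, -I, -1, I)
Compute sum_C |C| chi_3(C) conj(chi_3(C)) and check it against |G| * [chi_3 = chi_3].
Sum = 4 = |G| = 4; so <chi_3, chi_3> = 1 (norm-1 confirms irreducibility).

Explanation: Compute term by term over conjugacy classes (|C| * chi_3(C) * conj(chi_3(C))):
  1*(1)*conj(1) + 1*(-I)*conj(-I) + 1*(-1)*conj(-1) + 1*(I)*conj(I)
  = (1) + (1) + (1) + (1)
  = 4.
(Exp terms are combined using exp(i*s)*conj(exp(i*t)) = exp(i*(s-t)), and sums of them are collapsed using the identity that for every m > 1 the m distinct m-th roots of unity sum to 0, e.g. 1 + exp(2*I*pi/3) + exp(-2*I*pi/3) = 0.)
Dividing by |G| = 4 gives 4/4 = 1, matching the row-orthogonality relation <chi_3, chi_3> = [chi_3 = chi_3].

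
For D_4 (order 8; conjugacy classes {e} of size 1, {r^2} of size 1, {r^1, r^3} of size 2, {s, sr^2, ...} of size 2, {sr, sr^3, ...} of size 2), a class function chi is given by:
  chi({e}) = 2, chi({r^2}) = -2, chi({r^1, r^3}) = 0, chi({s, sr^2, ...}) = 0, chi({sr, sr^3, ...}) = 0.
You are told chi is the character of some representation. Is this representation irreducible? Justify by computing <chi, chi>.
Irreducible: <chi, chi> = 1.

Reasoning: <chi, chi> = (1/|G|) sum_C |C| * |chi(C)|^2 = (1/8)[1*|2|^2 + 1*|-2|^2 + 2*|0|^2 + 2*|0|^2 + 2*|0|^2]
  = (1/8)[(4) + (4) + (0) + (0) + (0)] = 8/8 = 1.
A character is irreducible iff <chi, chi> = 1, so this representation is irreducible.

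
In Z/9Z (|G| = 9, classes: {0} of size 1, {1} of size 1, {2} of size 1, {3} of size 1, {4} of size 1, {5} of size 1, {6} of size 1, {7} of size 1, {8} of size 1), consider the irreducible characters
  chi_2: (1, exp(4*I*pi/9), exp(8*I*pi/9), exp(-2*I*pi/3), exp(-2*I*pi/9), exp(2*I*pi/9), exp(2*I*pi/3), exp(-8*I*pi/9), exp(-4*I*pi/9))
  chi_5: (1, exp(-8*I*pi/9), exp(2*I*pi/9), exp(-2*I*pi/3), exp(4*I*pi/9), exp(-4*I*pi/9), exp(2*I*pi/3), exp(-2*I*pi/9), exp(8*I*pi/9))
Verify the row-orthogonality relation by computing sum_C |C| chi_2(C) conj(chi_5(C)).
Sum = 0; so <chi_2, chi_5> = 0 (distinct irreducibles are orthogonal).

Solution. Compute term by term over conjugacy classes (|C| * chi_2(C) * conj(chi_5(C))):
  1*(1)*conj(1) + 1*(exp(4*I*pi/9))*conj(exp(-8*I*pi/9)) + 1*(exp(8*I*pi/9))*conj(exp(2*I*pi/9)) + 1*(exp(-2*I*pi/3))*conj(exp(-2*I*pi/3)) + 1*(exp(-2*I*pi/9))*conj(exp(4*I*pi/9)) + 1*(exp(2*I*pi/9))*conj(exp(-4*I*pi/9)) + 1*(exp(2*I*pi/3))*conj(exp(2*I*pi/3)) + 1*(exp(-8*I*pi/9))*conj(exp(-2*I*pi/9)) + 1*(exp(-4*I*pi/9))*conj(exp(8*I*pi/9))
  = (1) + (exp(-2*I*pi/3)) + (exp(2*I*pi/3)) + (1) + (exp(-2*I*pi/3)) + (exp(2*I*pi/3)) + (1) + (exp(-2*I*pi/3)) + (exp(2*I*pi/3))
  = 0.
(Exp terms are combined using exp(i*s)*conj(exp(i*t)) = exp(i*(s-t)), and sums of them are collapsed using the identity that for every m > 1 the m distinct m-th roots of unity sum to 0, e.g. 1 + exp(2*I*pi/3) + exp(-2*I*pi/3) = 0.)
Dividing by |G| = 9 gives 0/9 = 0, matching the row-orthogonality relation <chi_2, chi_5> = [chi_2 = chi_5].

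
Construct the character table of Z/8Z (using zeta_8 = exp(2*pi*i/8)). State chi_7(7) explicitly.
Character table of Z/8Z (irreps indexed chi_0,...,chi_7 with chi_k(m) = zeta_8^(k*m), zeta_8 = exp(2*pi*i/8)):
  irrep \ class  {0} (size 1)  {1} (size 1)    {2} (size 1)  {3} (size 1)    {4} (size 1)  {5} (size 1)    {6} (size 1)  {7} (size 1)  
  chi_0          1             1               1             1               1             1               1             1             
  chi_1          1             exp(I*pi/4)     I             exp(3*I*pi/4)   -1            exp(-3*I*pi/4)  -I            exp(-I*pi/4)  
  chi_2          1             I               -1            -I              1             I               -1            -I            
  chi_3          1             exp(3*I*pi/4)   -I            exp(I*pi/4)     -1            exp(-I*pi/4)    I             exp(-3*I*pi/4)
  chi_4          1             -1              1             -1              1             -1              1             -1            
  chi_5          1             exp(-3*I*pi/4)  I             exp(-I*pi/4)    -1            exp(I*pi/4)     -I            exp(3*I*pi/4) 
  chi_6          1             -I              -1            I               1             -I              -1            I             
  chi_7          1             exp(-I*pi/4)    -I            exp(-3*I*pi/4)  -1            exp(3*I*pi/4)   I             exp(I*pi/4)   

Spot check: chi_7(7) = zeta_8^(7*7) = zeta_8^49 = exp(I*pi/4).

Argument: Z/8Z is abelian, so all 8 irreducible complex representations are 1-dimensional. They are given by chi_k(m) = zeta_8^(k*m) for k = 0,...,7. Row orthogonality: sum_m chi_k(m) conj(chi_l(m)) = 8 * [k = l].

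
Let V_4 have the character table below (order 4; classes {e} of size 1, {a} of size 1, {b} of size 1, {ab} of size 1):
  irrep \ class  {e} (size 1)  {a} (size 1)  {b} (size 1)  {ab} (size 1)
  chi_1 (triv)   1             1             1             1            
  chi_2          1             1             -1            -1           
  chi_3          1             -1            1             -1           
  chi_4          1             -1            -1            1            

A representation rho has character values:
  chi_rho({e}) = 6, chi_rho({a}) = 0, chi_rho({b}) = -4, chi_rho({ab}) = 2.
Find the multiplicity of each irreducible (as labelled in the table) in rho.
Multiplicities: chi_1: 1, chi_2: 2, chi_3: 0, chi_4: 3.

Justification: Use <chi_rho, chi> = (1/|G|) sum_C |C| * chi_rho(C) * conj(chi(C)) with |G| = 4 for each irreducible chi in the table:
  <chi_rho, chi_1> = (1/4)[1*(6)*conj(1) + 1*(0)*conj(1) + 1*(-4)*conj(1) + 1*(2)*conj(1)]
      = (1/4)[(6) + (0) + (-4) + (2)] = 4/4 = 1
  <chi_rho, chi_2> = (1/4)[1*(6)*conj(1) + 1*(0)*conj(1) + 1*(-4)*conj(-1) + 1*(2)*conj(-1)]
      = (1/4)[(6) + (0) + (4) + (-2)] = 8/4 = 2
  <chi_rho, chi_3> = (1/4)[1*(6)*conj(1) + 1*(0)*conj(-1) + 1*(-4)*conj(1) + 1*(2)*conj(-1)]
      = (1/4)[(6) + (0) + (-4) + (-2)] = 0/4 = 0
  <chi_rho, chi_4> = (1/4)[1*(6)*conj(1) + 1*(0)*conj(-1) + 1*(-4)*conj(-1) + 1*(2)*conj(1)]
      = (1/4)[(6) + (0) + (4) + (2)] = 12/4 = 3
Dimension check: dim(rho) = sum (mult * dim) = 1*1 + 2*1 + 0*1 + 3*1 = 6 = chi_rho(e) = 6.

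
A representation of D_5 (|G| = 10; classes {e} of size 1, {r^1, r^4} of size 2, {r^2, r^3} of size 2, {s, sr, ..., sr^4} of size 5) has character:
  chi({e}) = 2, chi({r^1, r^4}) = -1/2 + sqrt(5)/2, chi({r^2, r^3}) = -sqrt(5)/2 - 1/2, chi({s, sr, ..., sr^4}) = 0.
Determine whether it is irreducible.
Irreducible: <chi, chi> = 1.

Details: <chi, chi> = (1/|G|) sum_C |C| * |chi(C)|^2 = (1/10)[1*|2|^2 + 2*|-1/2 + sqrt(5)/2|^2 + 2*|-sqrt(5)/2 - 1/2|^2 + 5*|0|^2]
  = (1/10)[(4) + (3 - sqrt(5)) + (sqrt(5) + 3) + (0)] = 10/10 = 1.
A character is irreducible iff <chi, chi> = 1, so this representation is irreducible.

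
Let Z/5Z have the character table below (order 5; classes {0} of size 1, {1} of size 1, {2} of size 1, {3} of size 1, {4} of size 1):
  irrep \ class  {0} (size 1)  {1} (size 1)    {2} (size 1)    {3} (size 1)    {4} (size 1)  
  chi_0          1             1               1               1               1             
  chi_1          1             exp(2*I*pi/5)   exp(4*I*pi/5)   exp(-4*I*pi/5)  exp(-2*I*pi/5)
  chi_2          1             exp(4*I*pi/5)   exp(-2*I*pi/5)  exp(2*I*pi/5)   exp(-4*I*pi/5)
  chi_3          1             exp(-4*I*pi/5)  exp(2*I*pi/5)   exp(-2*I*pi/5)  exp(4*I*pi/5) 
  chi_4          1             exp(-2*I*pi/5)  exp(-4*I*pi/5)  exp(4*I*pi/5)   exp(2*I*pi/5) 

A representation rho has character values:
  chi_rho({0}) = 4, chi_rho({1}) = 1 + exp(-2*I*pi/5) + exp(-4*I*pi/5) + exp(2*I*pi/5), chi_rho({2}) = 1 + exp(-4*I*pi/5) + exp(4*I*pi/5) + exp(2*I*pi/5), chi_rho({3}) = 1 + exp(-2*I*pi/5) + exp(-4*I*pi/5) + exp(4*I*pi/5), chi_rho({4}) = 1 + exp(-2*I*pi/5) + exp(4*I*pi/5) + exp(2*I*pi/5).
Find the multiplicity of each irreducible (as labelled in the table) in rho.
Multiplicities: chi_0: 1, chi_1: 1, chi_2: 0, chi_3: 1, chi_4: 1.

Proof sketch: Use <chi_rho, chi> = (1/|G|) sum_C |C| * chi_rho(C) * conj(chi(C)) with |G| = 5 for each irreducible chi in the table:
  <chi_rho, chi_0> = (1/5)[1*(4)*conj(1) + 1*(1 + exp(-2*I*pi/5) + exp(-4*I*pi/5) + exp(2*I*pi/5))*conj(1) + 1*(1 + exp(-4*I*pi/5) + exp(4*I*pi/5) + exp(2*I*pi/5))*conj(1) + 1*(1 + exp(-2*I*pi/5) + exp(-4*I*pi/5) + exp(4*I*pi/5))*conj(1) + 1*(1 + exp(-2*I*pi/5) + exp(4*I*pi/5) + exp(2*I*pi/5))*conj(1)]
      = (1/5)[(4) + (1 + exp(-2*I*pi/5) + exp(-4*I*pi/5) + exp(2*I*pi/5)) + (1 + exp(-4*I*pi/5) + exp(4*I*pi/5) + exp(2*I*pi/5)) + (1 + exp(-2*I*pi/5) + exp(-4*I*pi/5) + exp(4*I*pi/5)) + (1 + exp(-2*I*pi/5) + exp(4*I*pi/5) + exp(2*I*pi/5))] = 5/5 = 1
  <chi_rho, chi_1> = (1/5)[1*(4)*conj(1) + 1*(1 + exp(-2*I*pi/5) + exp(-4*I*pi/5) + exp(2*I*pi/5))*conj(exp(2*I*pi/5)) + 1*(1 + exp(-4*I*pi/5) + exp(4*I*pi/5) + exp(2*I*pi/5))*conj(exp(4*I*pi/5)) + 1*(1 + exp(-2*I*pi/5) + exp(-4*I*pi/5) + exp(4*I*pi/5))*conj(exp(-4*I*pi/5)) + 1*(1 + exp(-2*I*pi/5) + exp(4*I*pi/5) + exp(2*I*pi/5))*conj(exp(-2*I*pi/5))]
      = (1/5)[(4) + (1 + exp(-2*I*pi/5) + exp(-4*I*pi/5) + exp(4*I*pi/5)) + (1 + exp(-2*I*pi/5) + exp(-4*I*pi/5) + exp(2*I*pi/5)) + (1 + exp(-2*I*pi/5) + exp(4*I*pi/5) + exp(2*I*pi/5)) + (1 + exp(-4*I*pi/5) + exp(4*I*pi/5) + exp(2*I*pi/5))] = 5/5 = 1
  <chi_rho, chi_2> = (1/5)[1*(4)*conj(1) + 1*(1 + exp(-2*I*pi/5) + exp(-4*I*pi/5) + exp(2*I*pi/5))*conj(exp(4*I*pi/5)) + 1*(1 + exp(-4*I*pi/5) + exp(4*I*pi/5) + exp(2*I*pi/5))*conj(exp(-2*I*pi/5)) + 1*(1 + exp(-2*I*pi/5) + exp(-4*I*pi/5) + exp(4*I*pi/5))*conj(exp(2*I*pi/5)) + 1*(1 + exp(-2*I*pi/5) + exp(4*I*pi/5) + exp(2*I*pi/5))*conj(exp(-4*I*pi/5))]
      = (1/5)[(4) + (-1) + (-1) + (-1) + (-1)] = 0/5 = 0
  <chi_rho, chi_3> = (1/5)[1*(4)*conj(1) + 1*(1 + exp(-2*I*pi/5) + exp(-4*I*pi/5) + exp(2*I*pi/5))*conj(exp(-4*I*pi/5)) + 1*(1 + exp(-4*I*pi/5) + exp(4*I*pi/5) + exp(2*I*pi/5))*conj(exp(2*I*pi/5)) + 1*(1 + exp(-2*I*pi/5) + exp(-4*I*pi/5) + exp(4*I*pi/5))*conj(exp(-2*I*pi/5)) + 1*(1 + exp(-2*I*pi/5) + exp(4*I*pi/5) + exp(2*I*pi/5))*conj(exp(4*I*pi/5))]
      = (1/5)[(4) + (1 + exp(-4*I*pi/5) + exp(4*I*pi/5) + exp(2*I*pi/5)) + (1 + exp(-2*I*pi/5) + exp(4*I*pi/5) + exp(2*I*pi/5)) + (1 + exp(-2*I*pi/5) + exp(-4*I*pi/5) + exp(2*I*pi/5)) + (1 + exp(-2*I*pi/5) + exp(-4*I*pi/5) + exp(4*I*pi/5))] = 5/5 = 1
  <chi_rho, chi_4> = (1/5)[1*(4)*conj(1) + 1*(1 + exp(-2*I*pi/5) + exp(-4*I*pi/5) + exp(2*I*pi/5))*conj(exp(-2*I*pi/5)) + 1*(1 + exp(-4*I*pi/5) + exp(4*I*pi/5) + exp(2*I*pi/5))*conj(exp(-4*I*pi/5)) + 1*(1 + exp(-2*I*pi/5) + exp(-4*I*pi/5) + exp(4*I*pi/5))*conj(exp(4*I*pi/5)) + 1*(1 + exp(-2*I*pi/5) + exp(4*I*pi/5) + exp(2*I*pi/5))*conj(exp(2*I*pi/5))]
      = (1/5)[(4) + (1 + exp(-2*I*pi/5) + exp(4*I*pi/5) + exp(2*I*pi/5)) + (1 + exp(-2*I*pi/5) + exp(-4*I*pi/5) + exp(4*I*pi/5)) + (1 + exp(-4*I*pi/5) + exp(4*I*pi/5) + exp(2*I*pi/5)) + (1 + exp(-2*I*pi/5) + exp(-4*I*pi/5) + exp(2*I*pi/5))] = 5/5 = 1
(Exp terms are combined using exp(i*s)*conj(exp(i*t)) = exp(i*(s-t)), and sums of them are collapsed using the identity that for every m > 1 the m distinct m-th roots of unity sum to 0, e.g. 1 + exp(2*I*pi/3) + exp(-2*I*pi/3) = 0.)
Dimension check: dim(rho) = sum (mult * dim) = 1*1 + 1*1 + 0*1 + 1*1 + 1*1 = 4 = chi_rho(e) = 4.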